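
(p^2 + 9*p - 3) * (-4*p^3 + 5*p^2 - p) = -4*p^5 - 31*p^4 + 56*p^3 - 24*p^2 + 3*p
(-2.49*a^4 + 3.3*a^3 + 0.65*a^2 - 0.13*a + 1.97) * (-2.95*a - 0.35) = 7.3455*a^5 - 8.8635*a^4 - 3.0725*a^3 + 0.156*a^2 - 5.766*a - 0.6895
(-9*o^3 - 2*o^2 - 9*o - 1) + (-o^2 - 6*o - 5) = -9*o^3 - 3*o^2 - 15*o - 6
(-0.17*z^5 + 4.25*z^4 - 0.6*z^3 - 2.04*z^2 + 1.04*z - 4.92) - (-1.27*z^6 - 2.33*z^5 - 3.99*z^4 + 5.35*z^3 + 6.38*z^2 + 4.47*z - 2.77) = 1.27*z^6 + 2.16*z^5 + 8.24*z^4 - 5.95*z^3 - 8.42*z^2 - 3.43*z - 2.15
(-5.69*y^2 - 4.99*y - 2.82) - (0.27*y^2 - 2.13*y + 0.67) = -5.96*y^2 - 2.86*y - 3.49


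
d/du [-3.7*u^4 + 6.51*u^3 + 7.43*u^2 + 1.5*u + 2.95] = -14.8*u^3 + 19.53*u^2 + 14.86*u + 1.5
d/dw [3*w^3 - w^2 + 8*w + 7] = 9*w^2 - 2*w + 8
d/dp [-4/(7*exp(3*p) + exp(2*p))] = 4*(21*exp(p) + 2)*exp(-2*p)/(7*exp(p) + 1)^2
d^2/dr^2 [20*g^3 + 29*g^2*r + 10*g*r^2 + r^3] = 20*g + 6*r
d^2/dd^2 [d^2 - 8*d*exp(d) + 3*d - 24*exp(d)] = -8*d*exp(d) - 40*exp(d) + 2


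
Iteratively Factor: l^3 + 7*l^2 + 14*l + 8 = (l + 4)*(l^2 + 3*l + 2) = (l + 2)*(l + 4)*(l + 1)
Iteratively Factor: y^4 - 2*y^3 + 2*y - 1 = (y - 1)*(y^3 - y^2 - y + 1) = (y - 1)^2*(y^2 - 1) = (y - 1)^2*(y + 1)*(y - 1)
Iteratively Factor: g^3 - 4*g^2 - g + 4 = (g - 1)*(g^2 - 3*g - 4) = (g - 1)*(g + 1)*(g - 4)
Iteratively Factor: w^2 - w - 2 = (w + 1)*(w - 2)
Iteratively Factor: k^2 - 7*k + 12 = (k - 4)*(k - 3)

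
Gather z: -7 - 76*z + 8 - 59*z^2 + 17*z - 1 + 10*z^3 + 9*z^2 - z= 10*z^3 - 50*z^2 - 60*z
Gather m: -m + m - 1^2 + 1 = 0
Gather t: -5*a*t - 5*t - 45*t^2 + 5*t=-5*a*t - 45*t^2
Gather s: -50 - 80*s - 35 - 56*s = -136*s - 85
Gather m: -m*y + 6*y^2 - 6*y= -m*y + 6*y^2 - 6*y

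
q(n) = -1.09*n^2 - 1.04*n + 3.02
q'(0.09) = -1.24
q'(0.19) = -1.45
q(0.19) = 2.78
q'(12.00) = -27.20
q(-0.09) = 3.10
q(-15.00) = -226.63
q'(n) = -2.18*n - 1.04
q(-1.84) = 1.24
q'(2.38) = -6.23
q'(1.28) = -3.83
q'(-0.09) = -0.84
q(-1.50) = 2.13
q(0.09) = 2.92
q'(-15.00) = 31.66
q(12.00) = -166.42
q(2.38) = -5.63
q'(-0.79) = 0.68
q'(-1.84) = 2.97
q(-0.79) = 3.16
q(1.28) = -0.10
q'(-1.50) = 2.23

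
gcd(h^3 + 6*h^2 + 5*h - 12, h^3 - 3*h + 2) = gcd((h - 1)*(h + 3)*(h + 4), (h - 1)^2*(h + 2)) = h - 1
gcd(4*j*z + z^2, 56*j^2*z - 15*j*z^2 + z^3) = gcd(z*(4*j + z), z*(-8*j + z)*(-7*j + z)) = z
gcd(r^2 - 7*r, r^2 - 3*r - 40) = 1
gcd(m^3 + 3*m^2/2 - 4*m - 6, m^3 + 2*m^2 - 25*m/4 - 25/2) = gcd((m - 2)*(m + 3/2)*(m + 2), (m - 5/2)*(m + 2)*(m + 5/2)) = m + 2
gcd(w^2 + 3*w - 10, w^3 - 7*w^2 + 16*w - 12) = w - 2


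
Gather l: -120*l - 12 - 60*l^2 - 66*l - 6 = -60*l^2 - 186*l - 18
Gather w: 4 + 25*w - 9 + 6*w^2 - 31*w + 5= 6*w^2 - 6*w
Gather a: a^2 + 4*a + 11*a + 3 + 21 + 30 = a^2 + 15*a + 54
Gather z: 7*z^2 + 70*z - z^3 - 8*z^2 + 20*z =-z^3 - z^2 + 90*z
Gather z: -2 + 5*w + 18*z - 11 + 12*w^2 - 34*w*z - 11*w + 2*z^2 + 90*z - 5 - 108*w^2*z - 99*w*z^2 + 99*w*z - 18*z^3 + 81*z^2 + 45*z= 12*w^2 - 6*w - 18*z^3 + z^2*(83 - 99*w) + z*(-108*w^2 + 65*w + 153) - 18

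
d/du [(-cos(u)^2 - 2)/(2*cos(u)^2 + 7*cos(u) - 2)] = (7*cos(u)^2 - 12*cos(u) - 14)*sin(u)/(7*cos(u) + cos(2*u) - 1)^2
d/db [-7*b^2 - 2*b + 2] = -14*b - 2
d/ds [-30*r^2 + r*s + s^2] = r + 2*s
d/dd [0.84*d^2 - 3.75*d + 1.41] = 1.68*d - 3.75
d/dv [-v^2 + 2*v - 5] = 2 - 2*v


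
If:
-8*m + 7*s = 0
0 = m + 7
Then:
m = -7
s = -8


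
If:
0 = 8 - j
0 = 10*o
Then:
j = 8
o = 0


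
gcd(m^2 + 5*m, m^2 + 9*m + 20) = m + 5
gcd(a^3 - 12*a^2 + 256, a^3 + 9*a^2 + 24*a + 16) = a + 4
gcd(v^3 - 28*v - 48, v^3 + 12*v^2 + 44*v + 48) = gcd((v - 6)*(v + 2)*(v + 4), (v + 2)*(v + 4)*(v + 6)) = v^2 + 6*v + 8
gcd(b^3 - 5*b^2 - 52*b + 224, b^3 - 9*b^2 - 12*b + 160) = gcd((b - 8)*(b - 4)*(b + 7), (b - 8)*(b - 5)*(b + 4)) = b - 8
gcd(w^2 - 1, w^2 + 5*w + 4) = w + 1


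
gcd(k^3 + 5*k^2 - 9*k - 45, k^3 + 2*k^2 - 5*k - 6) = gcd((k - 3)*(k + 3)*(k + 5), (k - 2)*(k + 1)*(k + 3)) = k + 3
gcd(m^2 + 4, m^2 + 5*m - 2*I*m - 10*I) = m - 2*I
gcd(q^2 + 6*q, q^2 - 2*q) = q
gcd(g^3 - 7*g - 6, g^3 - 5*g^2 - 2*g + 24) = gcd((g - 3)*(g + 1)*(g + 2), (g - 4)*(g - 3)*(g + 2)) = g^2 - g - 6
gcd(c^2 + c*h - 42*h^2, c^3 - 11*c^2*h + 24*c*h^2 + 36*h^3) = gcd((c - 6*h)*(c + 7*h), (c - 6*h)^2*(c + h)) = c - 6*h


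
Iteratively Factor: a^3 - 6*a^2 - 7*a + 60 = (a + 3)*(a^2 - 9*a + 20) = (a - 5)*(a + 3)*(a - 4)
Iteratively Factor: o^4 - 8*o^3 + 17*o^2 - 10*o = (o - 5)*(o^3 - 3*o^2 + 2*o) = (o - 5)*(o - 2)*(o^2 - o) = (o - 5)*(o - 2)*(o - 1)*(o)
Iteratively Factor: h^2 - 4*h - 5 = (h - 5)*(h + 1)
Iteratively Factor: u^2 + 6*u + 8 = (u + 2)*(u + 4)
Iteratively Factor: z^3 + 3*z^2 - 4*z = (z - 1)*(z^2 + 4*z) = (z - 1)*(z + 4)*(z)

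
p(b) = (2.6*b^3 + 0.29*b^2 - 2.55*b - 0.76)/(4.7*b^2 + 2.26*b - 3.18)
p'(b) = (-9.4*b - 2.26)*(2.6*b^3 + 0.29*b^2 - 2.55*b - 0.76)/(4.7*b^2 + 2.26*b - 3.18)^2 + (7.8*b^2 + 0.58*b - 2.55)/(4.7*b^2 + 2.26*b - 3.18) = (12.22*b^4 + 11.752*b^3 - 12.1636*b^2 + 5.2996*b + 9.8266)/(22.09*b^4 + 21.244*b^3 - 24.7844*b^2 - 14.3736*b + 10.1124)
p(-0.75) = -0.10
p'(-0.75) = -0.42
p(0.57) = 4.49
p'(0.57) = 92.91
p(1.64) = 0.55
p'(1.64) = 0.73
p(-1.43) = -1.29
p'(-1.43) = -0.58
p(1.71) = 0.60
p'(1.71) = 0.70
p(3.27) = 1.56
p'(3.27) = 0.57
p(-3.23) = -2.00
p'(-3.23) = 0.54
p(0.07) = 0.31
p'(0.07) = 1.13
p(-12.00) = -6.84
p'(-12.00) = 0.55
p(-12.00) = -6.84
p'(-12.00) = 0.55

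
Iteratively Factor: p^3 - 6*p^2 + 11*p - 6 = (p - 2)*(p^2 - 4*p + 3) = (p - 2)*(p - 1)*(p - 3)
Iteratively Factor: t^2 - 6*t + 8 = (t - 2)*(t - 4)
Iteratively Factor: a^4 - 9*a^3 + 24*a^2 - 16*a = (a - 4)*(a^3 - 5*a^2 + 4*a) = (a - 4)*(a - 1)*(a^2 - 4*a) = (a - 4)^2*(a - 1)*(a)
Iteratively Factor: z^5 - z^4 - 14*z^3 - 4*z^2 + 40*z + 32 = (z + 1)*(z^4 - 2*z^3 - 12*z^2 + 8*z + 32) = (z + 1)*(z + 2)*(z^3 - 4*z^2 - 4*z + 16) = (z - 4)*(z + 1)*(z + 2)*(z^2 - 4) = (z - 4)*(z - 2)*(z + 1)*(z + 2)*(z + 2)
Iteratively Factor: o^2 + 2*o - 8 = (o - 2)*(o + 4)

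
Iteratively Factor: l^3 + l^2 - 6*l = (l + 3)*(l^2 - 2*l) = l*(l + 3)*(l - 2)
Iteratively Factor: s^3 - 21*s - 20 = (s + 4)*(s^2 - 4*s - 5) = (s + 1)*(s + 4)*(s - 5)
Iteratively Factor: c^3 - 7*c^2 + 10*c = (c)*(c^2 - 7*c + 10) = c*(c - 2)*(c - 5)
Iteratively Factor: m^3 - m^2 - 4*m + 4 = (m - 2)*(m^2 + m - 2) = (m - 2)*(m + 2)*(m - 1)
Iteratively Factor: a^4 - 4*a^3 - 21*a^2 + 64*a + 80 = (a + 1)*(a^3 - 5*a^2 - 16*a + 80) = (a - 5)*(a + 1)*(a^2 - 16) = (a - 5)*(a + 1)*(a + 4)*(a - 4)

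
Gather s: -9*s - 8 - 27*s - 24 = -36*s - 32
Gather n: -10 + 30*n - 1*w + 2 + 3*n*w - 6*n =n*(3*w + 24) - w - 8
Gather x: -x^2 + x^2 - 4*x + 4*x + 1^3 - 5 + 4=0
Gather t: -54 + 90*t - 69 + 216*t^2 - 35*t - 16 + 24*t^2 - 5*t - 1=240*t^2 + 50*t - 140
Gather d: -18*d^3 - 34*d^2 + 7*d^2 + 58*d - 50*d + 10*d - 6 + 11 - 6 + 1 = -18*d^3 - 27*d^2 + 18*d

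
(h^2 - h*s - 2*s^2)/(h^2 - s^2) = (-h + 2*s)/(-h + s)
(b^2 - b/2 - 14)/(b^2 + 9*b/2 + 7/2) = (b - 4)/(b + 1)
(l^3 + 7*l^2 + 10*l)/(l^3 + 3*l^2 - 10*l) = (l + 2)/(l - 2)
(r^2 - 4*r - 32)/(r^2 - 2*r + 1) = (r^2 - 4*r - 32)/(r^2 - 2*r + 1)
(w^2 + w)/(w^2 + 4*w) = (w + 1)/(w + 4)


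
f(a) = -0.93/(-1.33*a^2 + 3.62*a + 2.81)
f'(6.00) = -0.02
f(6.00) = 0.04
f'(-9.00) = 0.00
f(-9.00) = 0.01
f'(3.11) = -2.98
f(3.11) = -0.77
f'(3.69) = -1.53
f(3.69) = 0.48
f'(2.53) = -0.24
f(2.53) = -0.27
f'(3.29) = -45.53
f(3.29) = -2.87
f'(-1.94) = 0.10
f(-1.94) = 0.10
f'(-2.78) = 0.03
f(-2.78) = 0.05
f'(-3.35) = 0.02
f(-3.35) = 0.04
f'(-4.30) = 0.01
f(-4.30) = 0.02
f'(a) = -0.93*(2.66*a - 3.62)/(-1.33*a^2 + 3.62*a + 2.81)^2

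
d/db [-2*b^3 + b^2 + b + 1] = -6*b^2 + 2*b + 1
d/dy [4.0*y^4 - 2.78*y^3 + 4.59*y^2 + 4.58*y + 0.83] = 16.0*y^3 - 8.34*y^2 + 9.18*y + 4.58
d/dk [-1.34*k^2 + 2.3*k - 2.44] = 2.3 - 2.68*k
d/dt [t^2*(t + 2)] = t*(3*t + 4)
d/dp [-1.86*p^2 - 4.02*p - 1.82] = -3.72*p - 4.02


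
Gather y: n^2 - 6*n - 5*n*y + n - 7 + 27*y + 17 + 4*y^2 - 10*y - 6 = n^2 - 5*n + 4*y^2 + y*(17 - 5*n) + 4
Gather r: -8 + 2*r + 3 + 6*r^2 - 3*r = 6*r^2 - r - 5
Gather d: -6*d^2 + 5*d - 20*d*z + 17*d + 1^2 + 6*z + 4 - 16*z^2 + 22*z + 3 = -6*d^2 + d*(22 - 20*z) - 16*z^2 + 28*z + 8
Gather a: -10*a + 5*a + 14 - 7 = 7 - 5*a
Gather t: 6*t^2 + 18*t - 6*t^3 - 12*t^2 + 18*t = -6*t^3 - 6*t^2 + 36*t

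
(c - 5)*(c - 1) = c^2 - 6*c + 5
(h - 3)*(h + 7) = h^2 + 4*h - 21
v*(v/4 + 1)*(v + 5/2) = v^3/4 + 13*v^2/8 + 5*v/2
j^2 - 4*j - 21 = (j - 7)*(j + 3)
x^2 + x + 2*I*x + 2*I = (x + 1)*(x + 2*I)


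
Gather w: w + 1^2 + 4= w + 5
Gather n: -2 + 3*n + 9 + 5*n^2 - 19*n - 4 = 5*n^2 - 16*n + 3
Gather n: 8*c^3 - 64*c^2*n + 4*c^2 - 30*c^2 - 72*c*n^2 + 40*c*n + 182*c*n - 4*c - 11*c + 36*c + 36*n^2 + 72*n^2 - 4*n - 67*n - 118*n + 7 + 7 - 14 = 8*c^3 - 26*c^2 + 21*c + n^2*(108 - 72*c) + n*(-64*c^2 + 222*c - 189)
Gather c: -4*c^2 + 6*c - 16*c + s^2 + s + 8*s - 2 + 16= -4*c^2 - 10*c + s^2 + 9*s + 14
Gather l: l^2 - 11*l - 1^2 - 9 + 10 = l^2 - 11*l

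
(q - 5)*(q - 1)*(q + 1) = q^3 - 5*q^2 - q + 5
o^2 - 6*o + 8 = (o - 4)*(o - 2)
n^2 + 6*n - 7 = (n - 1)*(n + 7)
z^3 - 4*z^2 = z^2*(z - 4)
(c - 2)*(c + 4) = c^2 + 2*c - 8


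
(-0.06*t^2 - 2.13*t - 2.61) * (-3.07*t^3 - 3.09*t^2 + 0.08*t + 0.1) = 0.1842*t^5 + 6.7245*t^4 + 14.5896*t^3 + 7.8885*t^2 - 0.4218*t - 0.261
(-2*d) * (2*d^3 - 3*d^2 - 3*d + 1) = -4*d^4 + 6*d^3 + 6*d^2 - 2*d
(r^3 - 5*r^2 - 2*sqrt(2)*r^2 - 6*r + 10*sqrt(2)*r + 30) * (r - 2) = r^4 - 7*r^3 - 2*sqrt(2)*r^3 + 4*r^2 + 14*sqrt(2)*r^2 - 20*sqrt(2)*r + 42*r - 60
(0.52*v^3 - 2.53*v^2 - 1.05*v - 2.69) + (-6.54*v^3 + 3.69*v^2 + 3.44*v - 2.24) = -6.02*v^3 + 1.16*v^2 + 2.39*v - 4.93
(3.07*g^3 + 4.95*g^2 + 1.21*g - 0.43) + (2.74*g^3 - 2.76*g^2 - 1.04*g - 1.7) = 5.81*g^3 + 2.19*g^2 + 0.17*g - 2.13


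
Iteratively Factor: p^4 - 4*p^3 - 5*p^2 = (p)*(p^3 - 4*p^2 - 5*p) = p*(p - 5)*(p^2 + p) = p^2*(p - 5)*(p + 1)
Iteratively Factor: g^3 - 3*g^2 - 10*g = (g - 5)*(g^2 + 2*g) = (g - 5)*(g + 2)*(g)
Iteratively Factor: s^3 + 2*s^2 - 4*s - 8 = (s - 2)*(s^2 + 4*s + 4) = (s - 2)*(s + 2)*(s + 2)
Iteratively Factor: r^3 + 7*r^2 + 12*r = (r + 4)*(r^2 + 3*r) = (r + 3)*(r + 4)*(r)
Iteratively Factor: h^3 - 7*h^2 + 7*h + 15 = (h - 3)*(h^2 - 4*h - 5) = (h - 5)*(h - 3)*(h + 1)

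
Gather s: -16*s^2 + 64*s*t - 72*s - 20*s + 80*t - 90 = -16*s^2 + s*(64*t - 92) + 80*t - 90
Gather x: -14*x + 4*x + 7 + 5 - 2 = 10 - 10*x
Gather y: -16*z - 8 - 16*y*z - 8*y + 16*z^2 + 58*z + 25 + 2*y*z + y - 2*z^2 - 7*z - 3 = y*(-14*z - 7) + 14*z^2 + 35*z + 14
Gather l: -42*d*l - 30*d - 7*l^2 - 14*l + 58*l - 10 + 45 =-30*d - 7*l^2 + l*(44 - 42*d) + 35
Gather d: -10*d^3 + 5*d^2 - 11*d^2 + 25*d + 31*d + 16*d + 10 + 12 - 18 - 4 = -10*d^3 - 6*d^2 + 72*d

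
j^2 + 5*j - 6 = (j - 1)*(j + 6)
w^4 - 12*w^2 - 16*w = w*(w - 4)*(w + 2)^2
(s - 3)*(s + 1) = s^2 - 2*s - 3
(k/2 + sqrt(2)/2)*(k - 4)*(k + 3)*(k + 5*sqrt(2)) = k^4/2 - k^3/2 + 3*sqrt(2)*k^3 - 3*sqrt(2)*k^2 - k^2 - 36*sqrt(2)*k - 5*k - 60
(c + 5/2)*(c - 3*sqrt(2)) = c^2 - 3*sqrt(2)*c + 5*c/2 - 15*sqrt(2)/2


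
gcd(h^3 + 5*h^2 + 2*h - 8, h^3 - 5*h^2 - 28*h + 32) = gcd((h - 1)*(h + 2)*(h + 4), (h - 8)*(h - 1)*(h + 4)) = h^2 + 3*h - 4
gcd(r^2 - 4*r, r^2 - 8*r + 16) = r - 4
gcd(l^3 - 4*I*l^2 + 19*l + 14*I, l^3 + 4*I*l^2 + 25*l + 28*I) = l + I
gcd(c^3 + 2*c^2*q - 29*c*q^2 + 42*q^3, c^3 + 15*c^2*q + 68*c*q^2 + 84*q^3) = c + 7*q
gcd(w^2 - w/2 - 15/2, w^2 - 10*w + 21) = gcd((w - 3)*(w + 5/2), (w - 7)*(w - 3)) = w - 3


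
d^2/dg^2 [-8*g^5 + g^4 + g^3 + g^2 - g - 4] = -160*g^3 + 12*g^2 + 6*g + 2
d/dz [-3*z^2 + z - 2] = 1 - 6*z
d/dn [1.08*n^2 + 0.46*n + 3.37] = 2.16*n + 0.46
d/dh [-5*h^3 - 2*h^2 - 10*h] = -15*h^2 - 4*h - 10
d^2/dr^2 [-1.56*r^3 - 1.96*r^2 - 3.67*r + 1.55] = -9.36*r - 3.92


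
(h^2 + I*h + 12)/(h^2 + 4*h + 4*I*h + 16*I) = (h - 3*I)/(h + 4)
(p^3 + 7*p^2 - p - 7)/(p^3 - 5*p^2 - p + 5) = (p + 7)/(p - 5)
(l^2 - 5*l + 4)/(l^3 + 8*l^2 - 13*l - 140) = (l - 1)/(l^2 + 12*l + 35)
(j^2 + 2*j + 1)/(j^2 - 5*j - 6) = (j + 1)/(j - 6)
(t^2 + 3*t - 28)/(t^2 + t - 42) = (t - 4)/(t - 6)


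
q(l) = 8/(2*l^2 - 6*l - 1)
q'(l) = 8*(6 - 4*l)/(2*l^2 - 6*l - 1)^2 = 16*(3 - 2*l)/(-2*l^2 + 6*l + 1)^2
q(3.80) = 1.57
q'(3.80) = -2.85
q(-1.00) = 1.14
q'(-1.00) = 1.63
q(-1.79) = 0.50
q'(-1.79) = 0.40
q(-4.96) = 0.10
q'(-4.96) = 0.03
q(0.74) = -1.84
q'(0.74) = 1.29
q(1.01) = -1.59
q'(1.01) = 0.62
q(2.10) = -1.67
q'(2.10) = -0.84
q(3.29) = 8.81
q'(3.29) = -69.44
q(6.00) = 0.23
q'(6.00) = -0.12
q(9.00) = 0.07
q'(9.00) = -0.02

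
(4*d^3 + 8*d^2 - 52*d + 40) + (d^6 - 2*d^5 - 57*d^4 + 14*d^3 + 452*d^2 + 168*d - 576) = d^6 - 2*d^5 - 57*d^4 + 18*d^3 + 460*d^2 + 116*d - 536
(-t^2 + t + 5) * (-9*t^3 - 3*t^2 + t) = 9*t^5 - 6*t^4 - 49*t^3 - 14*t^2 + 5*t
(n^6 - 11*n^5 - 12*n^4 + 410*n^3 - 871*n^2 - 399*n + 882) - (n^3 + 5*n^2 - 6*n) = n^6 - 11*n^5 - 12*n^4 + 409*n^3 - 876*n^2 - 393*n + 882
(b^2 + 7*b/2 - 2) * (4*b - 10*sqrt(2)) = 4*b^3 - 10*sqrt(2)*b^2 + 14*b^2 - 35*sqrt(2)*b - 8*b + 20*sqrt(2)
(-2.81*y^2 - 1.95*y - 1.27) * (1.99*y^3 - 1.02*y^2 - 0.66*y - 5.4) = -5.5919*y^5 - 1.0143*y^4 + 1.3163*y^3 + 17.7564*y^2 + 11.3682*y + 6.858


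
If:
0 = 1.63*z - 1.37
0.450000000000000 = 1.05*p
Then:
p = 0.43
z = 0.84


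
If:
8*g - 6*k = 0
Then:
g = 3*k/4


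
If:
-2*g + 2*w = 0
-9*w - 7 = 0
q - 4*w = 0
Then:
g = -7/9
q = -28/9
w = -7/9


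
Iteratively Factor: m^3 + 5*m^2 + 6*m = (m + 3)*(m^2 + 2*m) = (m + 2)*(m + 3)*(m)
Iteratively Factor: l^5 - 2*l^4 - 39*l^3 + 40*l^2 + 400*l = (l + 4)*(l^4 - 6*l^3 - 15*l^2 + 100*l) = (l + 4)^2*(l^3 - 10*l^2 + 25*l) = (l - 5)*(l + 4)^2*(l^2 - 5*l) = (l - 5)^2*(l + 4)^2*(l)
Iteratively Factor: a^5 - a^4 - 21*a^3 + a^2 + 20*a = (a - 5)*(a^4 + 4*a^3 - a^2 - 4*a) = a*(a - 5)*(a^3 + 4*a^2 - a - 4) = a*(a - 5)*(a - 1)*(a^2 + 5*a + 4) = a*(a - 5)*(a - 1)*(a + 1)*(a + 4)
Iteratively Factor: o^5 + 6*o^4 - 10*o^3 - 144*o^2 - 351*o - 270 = (o + 3)*(o^4 + 3*o^3 - 19*o^2 - 87*o - 90) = (o + 3)^2*(o^3 - 19*o - 30) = (o + 2)*(o + 3)^2*(o^2 - 2*o - 15) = (o - 5)*(o + 2)*(o + 3)^2*(o + 3)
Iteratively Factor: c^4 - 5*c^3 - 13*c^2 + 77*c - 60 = (c - 3)*(c^3 - 2*c^2 - 19*c + 20) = (c - 3)*(c - 1)*(c^2 - c - 20) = (c - 5)*(c - 3)*(c - 1)*(c + 4)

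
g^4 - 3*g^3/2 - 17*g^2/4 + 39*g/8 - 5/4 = (g - 5/2)*(g - 1/2)^2*(g + 2)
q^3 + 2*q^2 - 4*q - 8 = (q - 2)*(q + 2)^2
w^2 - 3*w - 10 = (w - 5)*(w + 2)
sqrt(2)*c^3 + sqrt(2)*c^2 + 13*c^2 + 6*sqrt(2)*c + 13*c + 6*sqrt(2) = (c + 1)*(c + 6*sqrt(2))*(sqrt(2)*c + 1)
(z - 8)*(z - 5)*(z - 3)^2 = z^4 - 19*z^3 + 127*z^2 - 357*z + 360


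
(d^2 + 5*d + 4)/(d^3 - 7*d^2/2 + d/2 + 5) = 2*(d + 4)/(2*d^2 - 9*d + 10)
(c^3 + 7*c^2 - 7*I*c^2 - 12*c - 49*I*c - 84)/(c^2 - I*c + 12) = (c^2 + c*(7 - 3*I) - 21*I)/(c + 3*I)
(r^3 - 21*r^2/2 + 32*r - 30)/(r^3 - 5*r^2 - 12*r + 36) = (r - 5/2)/(r + 3)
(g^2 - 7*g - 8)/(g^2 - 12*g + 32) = (g + 1)/(g - 4)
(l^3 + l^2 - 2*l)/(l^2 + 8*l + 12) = l*(l - 1)/(l + 6)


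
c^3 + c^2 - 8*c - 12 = (c - 3)*(c + 2)^2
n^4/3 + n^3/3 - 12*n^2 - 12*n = n*(n/3 + 1/3)*(n - 6)*(n + 6)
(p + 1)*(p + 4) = p^2 + 5*p + 4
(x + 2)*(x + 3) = x^2 + 5*x + 6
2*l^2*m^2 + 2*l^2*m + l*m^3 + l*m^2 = m*(2*l + m)*(l*m + l)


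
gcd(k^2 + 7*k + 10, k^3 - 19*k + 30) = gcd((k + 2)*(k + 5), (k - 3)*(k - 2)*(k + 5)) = k + 5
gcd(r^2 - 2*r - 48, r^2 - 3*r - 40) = r - 8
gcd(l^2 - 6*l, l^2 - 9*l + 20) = 1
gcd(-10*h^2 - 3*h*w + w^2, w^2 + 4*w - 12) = 1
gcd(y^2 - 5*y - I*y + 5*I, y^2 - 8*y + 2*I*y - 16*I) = 1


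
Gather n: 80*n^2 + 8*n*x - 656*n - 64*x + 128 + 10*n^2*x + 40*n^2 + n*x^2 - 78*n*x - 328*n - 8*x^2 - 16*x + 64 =n^2*(10*x + 120) + n*(x^2 - 70*x - 984) - 8*x^2 - 80*x + 192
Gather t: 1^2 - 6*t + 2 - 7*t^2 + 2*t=-7*t^2 - 4*t + 3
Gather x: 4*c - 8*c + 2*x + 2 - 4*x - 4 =-4*c - 2*x - 2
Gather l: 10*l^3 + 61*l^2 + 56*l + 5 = 10*l^3 + 61*l^2 + 56*l + 5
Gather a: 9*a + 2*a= 11*a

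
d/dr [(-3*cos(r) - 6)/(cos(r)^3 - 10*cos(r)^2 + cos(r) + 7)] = 3*(77*cos(r)/2 + 2*cos(2*r) - cos(3*r)/2 + 7)*sin(r)/(cos(r)^3 - 10*cos(r)^2 + cos(r) + 7)^2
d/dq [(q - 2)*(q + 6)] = 2*q + 4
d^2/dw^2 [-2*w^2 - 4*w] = -4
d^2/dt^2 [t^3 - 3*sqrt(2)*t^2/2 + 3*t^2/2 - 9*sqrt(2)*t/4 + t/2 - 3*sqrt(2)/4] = 6*t - 3*sqrt(2) + 3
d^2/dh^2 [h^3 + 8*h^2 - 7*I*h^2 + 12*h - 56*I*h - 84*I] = 6*h + 16 - 14*I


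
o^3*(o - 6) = o^4 - 6*o^3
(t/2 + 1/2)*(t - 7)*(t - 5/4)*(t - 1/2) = t^4/2 - 31*t^3/8 + 33*t^2/16 + 17*t/4 - 35/16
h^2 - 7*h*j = h*(h - 7*j)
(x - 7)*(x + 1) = x^2 - 6*x - 7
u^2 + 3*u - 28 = (u - 4)*(u + 7)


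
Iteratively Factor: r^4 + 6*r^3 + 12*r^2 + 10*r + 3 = (r + 1)*(r^3 + 5*r^2 + 7*r + 3) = (r + 1)^2*(r^2 + 4*r + 3) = (r + 1)^2*(r + 3)*(r + 1)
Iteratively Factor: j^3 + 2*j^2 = (j)*(j^2 + 2*j) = j^2*(j + 2)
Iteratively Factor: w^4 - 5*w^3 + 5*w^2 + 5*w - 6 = (w + 1)*(w^3 - 6*w^2 + 11*w - 6) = (w - 2)*(w + 1)*(w^2 - 4*w + 3) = (w - 3)*(w - 2)*(w + 1)*(w - 1)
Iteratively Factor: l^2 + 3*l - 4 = (l + 4)*(l - 1)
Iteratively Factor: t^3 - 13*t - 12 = (t - 4)*(t^2 + 4*t + 3) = (t - 4)*(t + 1)*(t + 3)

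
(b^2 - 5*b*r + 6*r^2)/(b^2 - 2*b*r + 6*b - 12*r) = (b - 3*r)/(b + 6)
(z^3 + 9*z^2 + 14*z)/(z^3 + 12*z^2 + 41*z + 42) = z/(z + 3)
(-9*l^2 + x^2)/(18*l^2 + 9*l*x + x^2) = (-3*l + x)/(6*l + x)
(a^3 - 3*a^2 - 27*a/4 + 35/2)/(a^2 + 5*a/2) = a - 11/2 + 7/a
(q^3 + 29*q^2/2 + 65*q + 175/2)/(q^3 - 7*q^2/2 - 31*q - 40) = (q^2 + 12*q + 35)/(q^2 - 6*q - 16)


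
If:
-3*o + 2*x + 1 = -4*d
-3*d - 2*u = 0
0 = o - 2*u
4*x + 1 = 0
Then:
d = -1/26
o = 3/26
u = 3/52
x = -1/4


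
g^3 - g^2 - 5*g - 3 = (g - 3)*(g + 1)^2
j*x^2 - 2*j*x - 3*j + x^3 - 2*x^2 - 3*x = (j + x)*(x - 3)*(x + 1)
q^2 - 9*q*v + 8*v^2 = (q - 8*v)*(q - v)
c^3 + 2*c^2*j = c^2*(c + 2*j)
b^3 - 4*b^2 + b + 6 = (b - 3)*(b - 2)*(b + 1)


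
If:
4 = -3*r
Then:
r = -4/3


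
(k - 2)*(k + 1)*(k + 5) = k^3 + 4*k^2 - 7*k - 10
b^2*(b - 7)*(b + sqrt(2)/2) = b^4 - 7*b^3 + sqrt(2)*b^3/2 - 7*sqrt(2)*b^2/2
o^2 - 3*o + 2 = (o - 2)*(o - 1)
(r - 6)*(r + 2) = r^2 - 4*r - 12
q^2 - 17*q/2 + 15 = (q - 6)*(q - 5/2)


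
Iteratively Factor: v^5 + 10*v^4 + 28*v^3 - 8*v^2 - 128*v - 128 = (v + 2)*(v^4 + 8*v^3 + 12*v^2 - 32*v - 64) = (v - 2)*(v + 2)*(v^3 + 10*v^2 + 32*v + 32) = (v - 2)*(v + 2)*(v + 4)*(v^2 + 6*v + 8) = (v - 2)*(v + 2)^2*(v + 4)*(v + 4)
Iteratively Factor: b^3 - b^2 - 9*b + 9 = (b + 3)*(b^2 - 4*b + 3) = (b - 3)*(b + 3)*(b - 1)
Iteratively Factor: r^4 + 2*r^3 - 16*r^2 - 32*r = (r)*(r^3 + 2*r^2 - 16*r - 32) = r*(r + 2)*(r^2 - 16) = r*(r - 4)*(r + 2)*(r + 4)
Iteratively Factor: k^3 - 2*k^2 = (k)*(k^2 - 2*k) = k*(k - 2)*(k)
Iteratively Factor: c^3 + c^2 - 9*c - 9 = (c + 1)*(c^2 - 9) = (c - 3)*(c + 1)*(c + 3)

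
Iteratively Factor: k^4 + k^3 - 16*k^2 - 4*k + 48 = (k - 2)*(k^3 + 3*k^2 - 10*k - 24) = (k - 2)*(k + 2)*(k^2 + k - 12) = (k - 2)*(k + 2)*(k + 4)*(k - 3)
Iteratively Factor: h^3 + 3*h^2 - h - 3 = (h + 1)*(h^2 + 2*h - 3) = (h + 1)*(h + 3)*(h - 1)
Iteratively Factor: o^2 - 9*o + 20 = (o - 5)*(o - 4)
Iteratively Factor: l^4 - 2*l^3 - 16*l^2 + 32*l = (l + 4)*(l^3 - 6*l^2 + 8*l) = (l - 4)*(l + 4)*(l^2 - 2*l) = l*(l - 4)*(l + 4)*(l - 2)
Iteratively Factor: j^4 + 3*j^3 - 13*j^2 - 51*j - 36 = (j + 1)*(j^3 + 2*j^2 - 15*j - 36) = (j + 1)*(j + 3)*(j^2 - j - 12) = (j - 4)*(j + 1)*(j + 3)*(j + 3)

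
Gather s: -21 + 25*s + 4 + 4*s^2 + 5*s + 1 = 4*s^2 + 30*s - 16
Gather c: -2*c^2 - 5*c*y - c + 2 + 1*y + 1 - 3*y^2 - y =-2*c^2 + c*(-5*y - 1) - 3*y^2 + 3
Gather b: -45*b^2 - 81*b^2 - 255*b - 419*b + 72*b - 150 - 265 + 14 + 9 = -126*b^2 - 602*b - 392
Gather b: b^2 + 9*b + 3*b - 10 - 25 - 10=b^2 + 12*b - 45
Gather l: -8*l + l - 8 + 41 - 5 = 28 - 7*l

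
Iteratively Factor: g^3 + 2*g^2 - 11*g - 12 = (g - 3)*(g^2 + 5*g + 4) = (g - 3)*(g + 1)*(g + 4)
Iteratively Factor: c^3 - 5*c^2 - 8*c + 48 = (c + 3)*(c^2 - 8*c + 16) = (c - 4)*(c + 3)*(c - 4)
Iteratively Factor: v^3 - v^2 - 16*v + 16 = (v - 4)*(v^2 + 3*v - 4) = (v - 4)*(v + 4)*(v - 1)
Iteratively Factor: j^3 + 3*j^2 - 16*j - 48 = (j - 4)*(j^2 + 7*j + 12) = (j - 4)*(j + 4)*(j + 3)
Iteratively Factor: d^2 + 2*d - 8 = (d - 2)*(d + 4)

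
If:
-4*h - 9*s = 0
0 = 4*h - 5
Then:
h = 5/4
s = -5/9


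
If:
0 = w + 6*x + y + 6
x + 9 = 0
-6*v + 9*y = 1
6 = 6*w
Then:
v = 211/3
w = 1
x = -9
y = 47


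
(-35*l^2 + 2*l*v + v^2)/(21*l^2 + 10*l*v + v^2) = (-5*l + v)/(3*l + v)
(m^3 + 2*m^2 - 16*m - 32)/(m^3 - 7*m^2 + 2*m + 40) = (m + 4)/(m - 5)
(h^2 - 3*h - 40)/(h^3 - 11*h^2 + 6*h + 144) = (h + 5)/(h^2 - 3*h - 18)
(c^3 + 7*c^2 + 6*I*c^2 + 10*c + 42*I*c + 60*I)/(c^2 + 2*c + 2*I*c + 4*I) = (c^2 + c*(5 + 6*I) + 30*I)/(c + 2*I)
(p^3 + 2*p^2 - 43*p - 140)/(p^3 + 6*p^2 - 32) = (p^2 - 2*p - 35)/(p^2 + 2*p - 8)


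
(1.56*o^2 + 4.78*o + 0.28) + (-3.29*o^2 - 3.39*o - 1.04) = -1.73*o^2 + 1.39*o - 0.76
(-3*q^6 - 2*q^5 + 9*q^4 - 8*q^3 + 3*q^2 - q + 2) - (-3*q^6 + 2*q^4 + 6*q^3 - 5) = -2*q^5 + 7*q^4 - 14*q^3 + 3*q^2 - q + 7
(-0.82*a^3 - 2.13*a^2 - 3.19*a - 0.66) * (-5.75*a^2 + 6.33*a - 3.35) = 4.715*a^5 + 7.0569*a^4 + 7.6066*a^3 - 9.2622*a^2 + 6.5087*a + 2.211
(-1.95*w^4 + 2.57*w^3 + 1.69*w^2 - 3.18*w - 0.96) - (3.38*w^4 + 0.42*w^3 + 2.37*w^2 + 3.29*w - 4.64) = -5.33*w^4 + 2.15*w^3 - 0.68*w^2 - 6.47*w + 3.68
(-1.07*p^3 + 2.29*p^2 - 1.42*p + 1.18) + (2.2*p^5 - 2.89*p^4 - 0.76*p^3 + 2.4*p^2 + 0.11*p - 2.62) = 2.2*p^5 - 2.89*p^4 - 1.83*p^3 + 4.69*p^2 - 1.31*p - 1.44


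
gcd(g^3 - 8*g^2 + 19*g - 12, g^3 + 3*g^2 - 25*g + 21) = g^2 - 4*g + 3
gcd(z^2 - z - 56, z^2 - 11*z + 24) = z - 8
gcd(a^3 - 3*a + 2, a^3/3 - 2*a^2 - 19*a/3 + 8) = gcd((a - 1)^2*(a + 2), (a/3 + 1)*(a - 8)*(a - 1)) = a - 1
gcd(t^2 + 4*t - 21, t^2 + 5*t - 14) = t + 7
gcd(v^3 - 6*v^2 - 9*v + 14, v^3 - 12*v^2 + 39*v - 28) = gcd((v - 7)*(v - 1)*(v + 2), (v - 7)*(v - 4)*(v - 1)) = v^2 - 8*v + 7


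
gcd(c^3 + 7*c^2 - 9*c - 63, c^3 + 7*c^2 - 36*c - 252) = c + 7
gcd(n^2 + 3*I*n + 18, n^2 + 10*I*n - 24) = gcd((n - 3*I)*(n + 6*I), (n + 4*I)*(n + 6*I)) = n + 6*I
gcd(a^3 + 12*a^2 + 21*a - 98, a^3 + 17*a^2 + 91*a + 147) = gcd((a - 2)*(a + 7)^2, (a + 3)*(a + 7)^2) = a^2 + 14*a + 49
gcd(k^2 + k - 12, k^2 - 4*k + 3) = k - 3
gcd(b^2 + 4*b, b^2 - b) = b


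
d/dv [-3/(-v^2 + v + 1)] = 3*(1 - 2*v)/(-v^2 + v + 1)^2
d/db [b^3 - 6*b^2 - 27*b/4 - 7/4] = 3*b^2 - 12*b - 27/4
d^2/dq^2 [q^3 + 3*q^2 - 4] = 6*q + 6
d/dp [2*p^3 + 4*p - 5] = 6*p^2 + 4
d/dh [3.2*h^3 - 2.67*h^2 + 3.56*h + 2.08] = 9.6*h^2 - 5.34*h + 3.56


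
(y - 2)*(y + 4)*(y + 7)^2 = y^4 + 16*y^3 + 69*y^2 - 14*y - 392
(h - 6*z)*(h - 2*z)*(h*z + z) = h^3*z - 8*h^2*z^2 + h^2*z + 12*h*z^3 - 8*h*z^2 + 12*z^3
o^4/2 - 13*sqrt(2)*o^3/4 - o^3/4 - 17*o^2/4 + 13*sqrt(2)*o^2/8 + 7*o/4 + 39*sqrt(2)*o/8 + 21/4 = (o/2 + 1/2)*(o - 3/2)*(o - 7*sqrt(2))*(o + sqrt(2)/2)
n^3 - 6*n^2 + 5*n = n*(n - 5)*(n - 1)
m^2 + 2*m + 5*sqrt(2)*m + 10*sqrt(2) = (m + 2)*(m + 5*sqrt(2))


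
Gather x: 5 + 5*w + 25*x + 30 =5*w + 25*x + 35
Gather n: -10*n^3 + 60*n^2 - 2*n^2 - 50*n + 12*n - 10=-10*n^3 + 58*n^2 - 38*n - 10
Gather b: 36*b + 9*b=45*b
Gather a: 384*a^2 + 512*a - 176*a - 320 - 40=384*a^2 + 336*a - 360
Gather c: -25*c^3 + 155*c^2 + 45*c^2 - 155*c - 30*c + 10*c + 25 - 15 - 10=-25*c^3 + 200*c^2 - 175*c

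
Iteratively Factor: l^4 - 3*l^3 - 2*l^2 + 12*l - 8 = (l - 2)*(l^3 - l^2 - 4*l + 4) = (l - 2)*(l - 1)*(l^2 - 4) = (l - 2)*(l - 1)*(l + 2)*(l - 2)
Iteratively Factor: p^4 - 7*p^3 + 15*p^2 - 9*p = (p - 1)*(p^3 - 6*p^2 + 9*p) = p*(p - 1)*(p^2 - 6*p + 9) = p*(p - 3)*(p - 1)*(p - 3)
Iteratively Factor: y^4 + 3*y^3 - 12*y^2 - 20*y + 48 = (y + 4)*(y^3 - y^2 - 8*y + 12) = (y + 3)*(y + 4)*(y^2 - 4*y + 4) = (y - 2)*(y + 3)*(y + 4)*(y - 2)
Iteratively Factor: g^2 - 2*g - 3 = (g + 1)*(g - 3)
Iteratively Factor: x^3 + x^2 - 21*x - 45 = (x + 3)*(x^2 - 2*x - 15) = (x - 5)*(x + 3)*(x + 3)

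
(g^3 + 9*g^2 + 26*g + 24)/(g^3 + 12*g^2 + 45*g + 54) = (g^2 + 6*g + 8)/(g^2 + 9*g + 18)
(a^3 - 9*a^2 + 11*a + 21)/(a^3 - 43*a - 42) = (a - 3)/(a + 6)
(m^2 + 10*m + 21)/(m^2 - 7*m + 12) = (m^2 + 10*m + 21)/(m^2 - 7*m + 12)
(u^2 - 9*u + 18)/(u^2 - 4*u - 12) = (u - 3)/(u + 2)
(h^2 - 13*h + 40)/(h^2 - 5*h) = (h - 8)/h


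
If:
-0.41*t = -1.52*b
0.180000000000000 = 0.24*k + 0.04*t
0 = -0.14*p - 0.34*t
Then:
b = 0.269736842105263*t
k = 0.75 - 0.166666666666667*t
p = -2.42857142857143*t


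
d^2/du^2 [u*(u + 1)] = 2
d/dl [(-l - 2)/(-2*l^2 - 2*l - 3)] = (2*l^2 + 2*l - 2*(l + 2)*(2*l + 1) + 3)/(2*l^2 + 2*l + 3)^2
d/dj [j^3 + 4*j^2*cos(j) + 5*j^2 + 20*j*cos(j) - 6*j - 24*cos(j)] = -4*j^2*sin(j) + 3*j^2 - 20*j*sin(j) + 8*j*cos(j) + 10*j + 24*sin(j) + 20*cos(j) - 6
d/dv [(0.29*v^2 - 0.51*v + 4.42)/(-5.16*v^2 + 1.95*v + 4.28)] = (-2.0661*v^2 + 48.0968*v - 10.8018)/(26.6256*v^4 - 20.124*v^3 - 40.3671*v^2 + 16.692*v + 18.3184)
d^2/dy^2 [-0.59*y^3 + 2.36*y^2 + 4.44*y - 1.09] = 4.72 - 3.54*y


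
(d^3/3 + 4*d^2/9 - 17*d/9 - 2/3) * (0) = 0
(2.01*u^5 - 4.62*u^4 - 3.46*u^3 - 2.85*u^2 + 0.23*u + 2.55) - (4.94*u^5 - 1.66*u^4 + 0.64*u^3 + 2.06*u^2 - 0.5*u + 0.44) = -2.93*u^5 - 2.96*u^4 - 4.1*u^3 - 4.91*u^2 + 0.73*u + 2.11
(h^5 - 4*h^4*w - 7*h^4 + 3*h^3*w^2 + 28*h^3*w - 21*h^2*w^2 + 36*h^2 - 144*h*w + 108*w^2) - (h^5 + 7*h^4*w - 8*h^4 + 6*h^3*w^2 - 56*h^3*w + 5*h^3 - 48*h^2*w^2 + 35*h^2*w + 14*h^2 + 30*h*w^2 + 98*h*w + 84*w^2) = -11*h^4*w + h^4 - 3*h^3*w^2 + 84*h^3*w - 5*h^3 + 27*h^2*w^2 - 35*h^2*w + 22*h^2 - 30*h*w^2 - 242*h*w + 24*w^2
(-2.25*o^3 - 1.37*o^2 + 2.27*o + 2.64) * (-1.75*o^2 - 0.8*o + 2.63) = 3.9375*o^5 + 4.1975*o^4 - 8.794*o^3 - 10.0391*o^2 + 3.8581*o + 6.9432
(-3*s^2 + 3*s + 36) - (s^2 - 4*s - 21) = -4*s^2 + 7*s + 57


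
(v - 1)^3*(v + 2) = v^4 - v^3 - 3*v^2 + 5*v - 2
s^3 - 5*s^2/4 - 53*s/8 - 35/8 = (s - 7/2)*(s + 1)*(s + 5/4)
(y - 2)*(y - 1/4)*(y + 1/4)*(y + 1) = y^4 - y^3 - 33*y^2/16 + y/16 + 1/8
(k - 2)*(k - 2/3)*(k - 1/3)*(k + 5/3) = k^4 - 4*k^3/3 - 25*k^2/9 + 88*k/27 - 20/27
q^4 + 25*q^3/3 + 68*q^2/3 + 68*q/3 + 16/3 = (q + 1/3)*(q + 2)^2*(q + 4)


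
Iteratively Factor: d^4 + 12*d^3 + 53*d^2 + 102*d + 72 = (d + 4)*(d^3 + 8*d^2 + 21*d + 18) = (d + 2)*(d + 4)*(d^2 + 6*d + 9) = (d + 2)*(d + 3)*(d + 4)*(d + 3)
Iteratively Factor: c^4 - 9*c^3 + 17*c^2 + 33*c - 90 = (c - 5)*(c^3 - 4*c^2 - 3*c + 18) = (c - 5)*(c - 3)*(c^2 - c - 6) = (c - 5)*(c - 3)^2*(c + 2)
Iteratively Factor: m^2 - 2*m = (m)*(m - 2)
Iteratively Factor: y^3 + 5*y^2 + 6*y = (y)*(y^2 + 5*y + 6) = y*(y + 3)*(y + 2)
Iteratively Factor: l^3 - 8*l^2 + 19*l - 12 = (l - 1)*(l^2 - 7*l + 12) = (l - 3)*(l - 1)*(l - 4)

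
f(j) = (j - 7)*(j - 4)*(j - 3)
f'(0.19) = 55.79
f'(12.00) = 157.00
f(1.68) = -16.29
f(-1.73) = -236.61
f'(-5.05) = 278.91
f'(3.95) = -2.79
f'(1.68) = 22.43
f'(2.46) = 10.27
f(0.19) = -72.91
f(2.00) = -10.00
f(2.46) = -3.78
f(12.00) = 360.00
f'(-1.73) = 118.42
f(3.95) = 0.14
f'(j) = (j - 7)*(j - 4) + (j - 7)*(j - 3) + (j - 4)*(j - 3) = 3*j^2 - 28*j + 61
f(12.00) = 360.00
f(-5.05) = -877.87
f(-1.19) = -178.10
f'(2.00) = 17.00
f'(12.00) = 157.00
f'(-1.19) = 98.57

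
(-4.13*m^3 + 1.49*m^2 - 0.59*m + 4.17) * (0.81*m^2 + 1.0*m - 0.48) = -3.3453*m^5 - 2.9231*m^4 + 2.9945*m^3 + 2.0725*m^2 + 4.4532*m - 2.0016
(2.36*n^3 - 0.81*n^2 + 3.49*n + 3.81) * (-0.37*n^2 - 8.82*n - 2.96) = -0.8732*n^5 - 20.5155*n^4 - 1.1327*n^3 - 29.7939*n^2 - 43.9346*n - 11.2776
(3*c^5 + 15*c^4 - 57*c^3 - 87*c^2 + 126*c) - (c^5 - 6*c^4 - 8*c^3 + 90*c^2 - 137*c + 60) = 2*c^5 + 21*c^4 - 49*c^3 - 177*c^2 + 263*c - 60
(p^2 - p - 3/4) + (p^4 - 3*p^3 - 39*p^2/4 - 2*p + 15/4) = p^4 - 3*p^3 - 35*p^2/4 - 3*p + 3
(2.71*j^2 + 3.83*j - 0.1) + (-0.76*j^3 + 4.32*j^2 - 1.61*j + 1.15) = -0.76*j^3 + 7.03*j^2 + 2.22*j + 1.05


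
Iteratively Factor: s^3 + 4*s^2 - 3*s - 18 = (s - 2)*(s^2 + 6*s + 9) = (s - 2)*(s + 3)*(s + 3)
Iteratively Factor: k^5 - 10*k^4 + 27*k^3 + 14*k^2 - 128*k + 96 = (k - 1)*(k^4 - 9*k^3 + 18*k^2 + 32*k - 96) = (k - 1)*(k + 2)*(k^3 - 11*k^2 + 40*k - 48) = (k - 3)*(k - 1)*(k + 2)*(k^2 - 8*k + 16) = (k - 4)*(k - 3)*(k - 1)*(k + 2)*(k - 4)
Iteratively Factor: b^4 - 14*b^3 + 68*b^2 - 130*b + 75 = (b - 1)*(b^3 - 13*b^2 + 55*b - 75) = (b - 5)*(b - 1)*(b^2 - 8*b + 15) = (b - 5)^2*(b - 1)*(b - 3)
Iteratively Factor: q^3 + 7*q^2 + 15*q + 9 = (q + 3)*(q^2 + 4*q + 3) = (q + 3)^2*(q + 1)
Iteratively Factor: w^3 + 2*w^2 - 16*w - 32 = (w + 2)*(w^2 - 16) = (w + 2)*(w + 4)*(w - 4)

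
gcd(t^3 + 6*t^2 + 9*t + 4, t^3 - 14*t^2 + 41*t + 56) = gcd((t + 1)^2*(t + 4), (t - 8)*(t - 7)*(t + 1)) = t + 1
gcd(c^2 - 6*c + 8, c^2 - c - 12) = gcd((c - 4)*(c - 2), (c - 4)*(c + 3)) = c - 4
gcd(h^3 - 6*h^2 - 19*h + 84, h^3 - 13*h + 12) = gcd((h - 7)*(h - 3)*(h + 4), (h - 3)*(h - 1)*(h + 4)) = h^2 + h - 12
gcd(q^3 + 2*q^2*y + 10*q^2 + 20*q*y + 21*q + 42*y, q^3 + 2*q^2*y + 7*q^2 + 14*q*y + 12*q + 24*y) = q^2 + 2*q*y + 3*q + 6*y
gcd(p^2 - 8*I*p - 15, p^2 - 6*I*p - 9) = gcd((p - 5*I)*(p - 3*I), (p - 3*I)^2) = p - 3*I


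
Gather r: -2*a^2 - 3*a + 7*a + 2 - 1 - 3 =-2*a^2 + 4*a - 2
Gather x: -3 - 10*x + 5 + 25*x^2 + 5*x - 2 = 25*x^2 - 5*x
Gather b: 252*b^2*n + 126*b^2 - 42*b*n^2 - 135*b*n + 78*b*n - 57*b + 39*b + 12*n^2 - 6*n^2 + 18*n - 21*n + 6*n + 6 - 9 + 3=b^2*(252*n + 126) + b*(-42*n^2 - 57*n - 18) + 6*n^2 + 3*n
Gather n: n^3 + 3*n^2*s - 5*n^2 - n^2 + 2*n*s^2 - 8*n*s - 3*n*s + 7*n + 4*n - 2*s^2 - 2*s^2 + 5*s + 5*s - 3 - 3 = n^3 + n^2*(3*s - 6) + n*(2*s^2 - 11*s + 11) - 4*s^2 + 10*s - 6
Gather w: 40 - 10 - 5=25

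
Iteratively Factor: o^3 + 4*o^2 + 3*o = (o)*(o^2 + 4*o + 3) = o*(o + 3)*(o + 1)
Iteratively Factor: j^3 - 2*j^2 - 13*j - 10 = (j + 1)*(j^2 - 3*j - 10) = (j - 5)*(j + 1)*(j + 2)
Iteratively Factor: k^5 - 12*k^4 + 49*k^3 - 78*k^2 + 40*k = (k)*(k^4 - 12*k^3 + 49*k^2 - 78*k + 40) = k*(k - 5)*(k^3 - 7*k^2 + 14*k - 8) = k*(k - 5)*(k - 1)*(k^2 - 6*k + 8) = k*(k - 5)*(k - 2)*(k - 1)*(k - 4)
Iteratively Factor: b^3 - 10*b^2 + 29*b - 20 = (b - 4)*(b^2 - 6*b + 5) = (b - 5)*(b - 4)*(b - 1)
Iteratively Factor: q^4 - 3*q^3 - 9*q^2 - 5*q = (q + 1)*(q^3 - 4*q^2 - 5*q) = (q - 5)*(q + 1)*(q^2 + q) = q*(q - 5)*(q + 1)*(q + 1)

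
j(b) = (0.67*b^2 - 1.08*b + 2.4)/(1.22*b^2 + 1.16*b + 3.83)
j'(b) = (-2.44*b - 1.16)*(0.67*b^2 - 1.08*b + 2.4)/(1.22*b^2 + 1.16*b + 3.83)^2 + (1.34*b - 1.08)/(1.22*b^2 + 1.16*b + 3.83) = (2.0948*b^2 - 0.7238*b - 6.9204)/(1.4884*b^4 + 2.8304*b^3 + 10.6908*b^2 + 8.8856*b + 14.6689)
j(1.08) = 0.31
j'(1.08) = -0.12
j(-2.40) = 1.10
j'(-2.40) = 0.11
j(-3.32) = 1.00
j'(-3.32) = 0.10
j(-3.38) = 0.99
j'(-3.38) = 0.10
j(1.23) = 0.29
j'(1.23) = -0.09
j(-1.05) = 1.08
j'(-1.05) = -0.25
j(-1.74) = 1.15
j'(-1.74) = 0.02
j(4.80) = 0.34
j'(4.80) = 0.03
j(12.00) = 0.44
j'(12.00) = 0.01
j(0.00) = 0.63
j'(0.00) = -0.47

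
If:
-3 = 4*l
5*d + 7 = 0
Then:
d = -7/5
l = -3/4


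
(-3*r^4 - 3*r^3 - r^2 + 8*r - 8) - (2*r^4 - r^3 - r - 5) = -5*r^4 - 2*r^3 - r^2 + 9*r - 3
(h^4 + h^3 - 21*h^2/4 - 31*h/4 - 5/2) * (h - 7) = h^5 - 6*h^4 - 49*h^3/4 + 29*h^2 + 207*h/4 + 35/2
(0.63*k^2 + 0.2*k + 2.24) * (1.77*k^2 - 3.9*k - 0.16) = 1.1151*k^4 - 2.103*k^3 + 3.084*k^2 - 8.768*k - 0.3584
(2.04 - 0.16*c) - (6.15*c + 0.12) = 1.92 - 6.31*c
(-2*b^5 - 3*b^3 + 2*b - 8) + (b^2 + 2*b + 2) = -2*b^5 - 3*b^3 + b^2 + 4*b - 6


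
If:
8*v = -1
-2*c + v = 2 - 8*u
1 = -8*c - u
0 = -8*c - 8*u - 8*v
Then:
No Solution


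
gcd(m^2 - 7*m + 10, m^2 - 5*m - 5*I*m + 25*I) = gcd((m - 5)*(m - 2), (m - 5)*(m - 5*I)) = m - 5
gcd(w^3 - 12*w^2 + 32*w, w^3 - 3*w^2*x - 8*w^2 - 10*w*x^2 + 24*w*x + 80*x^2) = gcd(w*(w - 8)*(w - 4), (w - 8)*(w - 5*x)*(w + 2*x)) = w - 8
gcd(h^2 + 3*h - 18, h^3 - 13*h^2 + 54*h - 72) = h - 3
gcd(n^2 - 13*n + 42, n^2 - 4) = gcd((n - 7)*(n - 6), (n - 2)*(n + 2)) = 1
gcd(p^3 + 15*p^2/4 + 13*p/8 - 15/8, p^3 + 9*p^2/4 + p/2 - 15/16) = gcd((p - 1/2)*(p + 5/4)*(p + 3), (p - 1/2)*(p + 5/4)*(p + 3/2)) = p^2 + 3*p/4 - 5/8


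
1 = 1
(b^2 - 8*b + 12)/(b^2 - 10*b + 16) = (b - 6)/(b - 8)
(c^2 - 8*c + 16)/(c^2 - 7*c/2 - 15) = 2*(-c^2 + 8*c - 16)/(-2*c^2 + 7*c + 30)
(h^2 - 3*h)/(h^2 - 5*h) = (h - 3)/(h - 5)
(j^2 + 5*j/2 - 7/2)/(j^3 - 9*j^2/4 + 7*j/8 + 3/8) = 4*(2*j + 7)/(8*j^2 - 10*j - 3)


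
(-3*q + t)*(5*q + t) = -15*q^2 + 2*q*t + t^2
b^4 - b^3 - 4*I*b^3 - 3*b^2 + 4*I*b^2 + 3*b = b*(b - 1)*(b - 3*I)*(b - I)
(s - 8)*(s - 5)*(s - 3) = s^3 - 16*s^2 + 79*s - 120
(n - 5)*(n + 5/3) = n^2 - 10*n/3 - 25/3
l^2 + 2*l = l*(l + 2)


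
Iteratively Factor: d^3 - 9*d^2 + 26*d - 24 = (d - 4)*(d^2 - 5*d + 6) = (d - 4)*(d - 2)*(d - 3)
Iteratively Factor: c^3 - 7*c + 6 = (c - 2)*(c^2 + 2*c - 3) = (c - 2)*(c + 3)*(c - 1)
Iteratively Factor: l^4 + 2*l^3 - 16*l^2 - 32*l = (l - 4)*(l^3 + 6*l^2 + 8*l) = (l - 4)*(l + 4)*(l^2 + 2*l) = l*(l - 4)*(l + 4)*(l + 2)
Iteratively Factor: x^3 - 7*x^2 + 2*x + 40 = (x - 4)*(x^2 - 3*x - 10) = (x - 5)*(x - 4)*(x + 2)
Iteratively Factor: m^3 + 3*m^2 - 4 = (m - 1)*(m^2 + 4*m + 4) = (m - 1)*(m + 2)*(m + 2)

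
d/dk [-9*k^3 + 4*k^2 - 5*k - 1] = -27*k^2 + 8*k - 5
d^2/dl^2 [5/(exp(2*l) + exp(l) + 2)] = 5*(2*(2*exp(l) + 1)^2*exp(l) - (4*exp(l) + 1)*(exp(2*l) + exp(l) + 2))*exp(l)/(exp(2*l) + exp(l) + 2)^3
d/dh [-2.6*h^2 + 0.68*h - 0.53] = 0.68 - 5.2*h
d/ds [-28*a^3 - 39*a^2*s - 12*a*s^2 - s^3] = -39*a^2 - 24*a*s - 3*s^2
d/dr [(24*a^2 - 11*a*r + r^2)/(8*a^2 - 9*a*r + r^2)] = 2*a/(a^2 - 2*a*r + r^2)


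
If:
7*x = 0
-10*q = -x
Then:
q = 0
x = 0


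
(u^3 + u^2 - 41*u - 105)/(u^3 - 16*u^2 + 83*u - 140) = (u^2 + 8*u + 15)/(u^2 - 9*u + 20)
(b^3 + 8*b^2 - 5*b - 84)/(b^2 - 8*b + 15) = (b^2 + 11*b + 28)/(b - 5)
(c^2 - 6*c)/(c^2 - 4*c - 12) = c/(c + 2)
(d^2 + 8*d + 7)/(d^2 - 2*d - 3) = (d + 7)/(d - 3)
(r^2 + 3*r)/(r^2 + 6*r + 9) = r/(r + 3)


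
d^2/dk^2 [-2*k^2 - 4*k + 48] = -4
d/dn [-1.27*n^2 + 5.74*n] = 5.74 - 2.54*n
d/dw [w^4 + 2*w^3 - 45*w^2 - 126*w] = 4*w^3 + 6*w^2 - 90*w - 126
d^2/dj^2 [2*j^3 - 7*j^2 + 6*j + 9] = 12*j - 14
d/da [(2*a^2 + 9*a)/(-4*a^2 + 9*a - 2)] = 2*(27*a^2 - 4*a - 9)/(16*a^4 - 72*a^3 + 97*a^2 - 36*a + 4)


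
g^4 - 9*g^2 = g^2*(g - 3)*(g + 3)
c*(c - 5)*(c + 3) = c^3 - 2*c^2 - 15*c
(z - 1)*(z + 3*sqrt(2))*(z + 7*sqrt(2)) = z^3 - z^2 + 10*sqrt(2)*z^2 - 10*sqrt(2)*z + 42*z - 42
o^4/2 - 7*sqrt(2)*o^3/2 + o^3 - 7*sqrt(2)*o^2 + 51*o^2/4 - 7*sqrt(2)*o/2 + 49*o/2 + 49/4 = (o/2 + 1/2)*(o + 1)*(o - 7*sqrt(2)/2)^2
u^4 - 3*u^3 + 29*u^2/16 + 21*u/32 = u*(u - 7/4)*(u - 3/2)*(u + 1/4)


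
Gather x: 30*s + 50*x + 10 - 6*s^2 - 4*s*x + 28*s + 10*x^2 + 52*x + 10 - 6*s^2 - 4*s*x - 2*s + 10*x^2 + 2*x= -12*s^2 + 56*s + 20*x^2 + x*(104 - 8*s) + 20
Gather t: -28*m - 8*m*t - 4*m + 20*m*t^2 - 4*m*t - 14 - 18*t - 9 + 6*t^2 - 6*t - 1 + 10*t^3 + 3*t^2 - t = -32*m + 10*t^3 + t^2*(20*m + 9) + t*(-12*m - 25) - 24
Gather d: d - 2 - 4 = d - 6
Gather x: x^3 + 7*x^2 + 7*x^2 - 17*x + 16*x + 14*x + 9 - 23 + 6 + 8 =x^3 + 14*x^2 + 13*x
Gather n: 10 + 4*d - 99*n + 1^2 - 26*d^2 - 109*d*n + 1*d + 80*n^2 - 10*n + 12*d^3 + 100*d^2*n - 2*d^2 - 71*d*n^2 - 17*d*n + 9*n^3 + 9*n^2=12*d^3 - 28*d^2 + 5*d + 9*n^3 + n^2*(89 - 71*d) + n*(100*d^2 - 126*d - 109) + 11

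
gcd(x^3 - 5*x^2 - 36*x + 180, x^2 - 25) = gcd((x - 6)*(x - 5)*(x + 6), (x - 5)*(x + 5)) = x - 5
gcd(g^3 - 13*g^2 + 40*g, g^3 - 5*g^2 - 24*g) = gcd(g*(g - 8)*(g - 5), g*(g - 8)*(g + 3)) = g^2 - 8*g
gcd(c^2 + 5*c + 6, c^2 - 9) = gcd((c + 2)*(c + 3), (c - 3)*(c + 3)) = c + 3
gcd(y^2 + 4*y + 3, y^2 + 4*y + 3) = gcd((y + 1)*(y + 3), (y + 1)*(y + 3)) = y^2 + 4*y + 3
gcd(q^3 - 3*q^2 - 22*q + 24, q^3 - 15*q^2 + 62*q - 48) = q^2 - 7*q + 6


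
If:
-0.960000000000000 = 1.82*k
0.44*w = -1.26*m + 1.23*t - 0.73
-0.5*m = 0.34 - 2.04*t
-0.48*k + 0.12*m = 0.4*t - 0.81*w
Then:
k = -0.53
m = -0.45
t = 0.06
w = -0.22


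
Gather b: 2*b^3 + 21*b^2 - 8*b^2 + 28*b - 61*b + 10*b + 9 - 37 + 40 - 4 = 2*b^3 + 13*b^2 - 23*b + 8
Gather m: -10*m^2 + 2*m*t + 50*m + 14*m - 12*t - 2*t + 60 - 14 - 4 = -10*m^2 + m*(2*t + 64) - 14*t + 42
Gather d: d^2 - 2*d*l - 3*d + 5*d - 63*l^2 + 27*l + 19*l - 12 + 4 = d^2 + d*(2 - 2*l) - 63*l^2 + 46*l - 8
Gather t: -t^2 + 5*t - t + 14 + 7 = -t^2 + 4*t + 21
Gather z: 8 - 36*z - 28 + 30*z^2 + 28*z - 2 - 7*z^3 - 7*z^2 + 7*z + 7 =-7*z^3 + 23*z^2 - z - 15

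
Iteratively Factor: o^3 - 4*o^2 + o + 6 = (o + 1)*(o^2 - 5*o + 6) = (o - 2)*(o + 1)*(o - 3)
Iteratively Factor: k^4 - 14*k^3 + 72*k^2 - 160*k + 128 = (k - 2)*(k^3 - 12*k^2 + 48*k - 64) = (k - 4)*(k - 2)*(k^2 - 8*k + 16) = (k - 4)^2*(k - 2)*(k - 4)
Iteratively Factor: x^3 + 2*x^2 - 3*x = (x - 1)*(x^2 + 3*x) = (x - 1)*(x + 3)*(x)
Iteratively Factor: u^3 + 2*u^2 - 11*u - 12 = (u - 3)*(u^2 + 5*u + 4) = (u - 3)*(u + 1)*(u + 4)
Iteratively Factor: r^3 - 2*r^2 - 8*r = (r + 2)*(r^2 - 4*r) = (r - 4)*(r + 2)*(r)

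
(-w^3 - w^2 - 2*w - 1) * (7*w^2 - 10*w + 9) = -7*w^5 + 3*w^4 - 13*w^3 + 4*w^2 - 8*w - 9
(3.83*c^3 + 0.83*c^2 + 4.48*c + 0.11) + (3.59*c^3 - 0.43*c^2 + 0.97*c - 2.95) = 7.42*c^3 + 0.4*c^2 + 5.45*c - 2.84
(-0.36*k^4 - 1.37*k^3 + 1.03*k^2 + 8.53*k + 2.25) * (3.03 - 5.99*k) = 2.1564*k^5 + 7.1155*k^4 - 10.3208*k^3 - 47.9738*k^2 + 12.3684*k + 6.8175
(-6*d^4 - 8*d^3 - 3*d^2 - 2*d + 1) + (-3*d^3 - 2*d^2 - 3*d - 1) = -6*d^4 - 11*d^3 - 5*d^2 - 5*d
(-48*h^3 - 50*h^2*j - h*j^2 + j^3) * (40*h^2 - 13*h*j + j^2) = -1920*h^5 - 1376*h^4*j + 562*h^3*j^2 + 3*h^2*j^3 - 14*h*j^4 + j^5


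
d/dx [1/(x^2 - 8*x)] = 2*(4 - x)/(x^2*(x - 8)^2)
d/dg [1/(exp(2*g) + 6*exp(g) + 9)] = 2*(-exp(g) - 3)*exp(g)/(exp(2*g) + 6*exp(g) + 9)^2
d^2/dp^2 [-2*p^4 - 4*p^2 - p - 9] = -24*p^2 - 8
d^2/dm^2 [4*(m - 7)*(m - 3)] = 8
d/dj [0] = 0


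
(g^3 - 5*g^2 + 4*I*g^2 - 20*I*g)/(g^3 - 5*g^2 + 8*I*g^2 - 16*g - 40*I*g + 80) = g/(g + 4*I)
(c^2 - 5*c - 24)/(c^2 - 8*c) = (c + 3)/c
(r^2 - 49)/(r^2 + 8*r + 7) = (r - 7)/(r + 1)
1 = 1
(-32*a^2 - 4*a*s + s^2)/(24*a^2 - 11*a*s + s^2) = (4*a + s)/(-3*a + s)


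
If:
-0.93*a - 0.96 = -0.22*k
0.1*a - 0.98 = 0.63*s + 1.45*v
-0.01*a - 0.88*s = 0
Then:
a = 13.5312831389183*v + 9.14528101802757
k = 57.2004241781548*v + 43.0232333943893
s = -0.153764581124072*v - 0.103923647932131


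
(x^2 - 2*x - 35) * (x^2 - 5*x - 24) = x^4 - 7*x^3 - 49*x^2 + 223*x + 840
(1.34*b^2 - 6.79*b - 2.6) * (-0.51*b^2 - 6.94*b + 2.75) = -0.6834*b^4 - 5.8367*b^3 + 52.1336*b^2 - 0.628499999999999*b - 7.15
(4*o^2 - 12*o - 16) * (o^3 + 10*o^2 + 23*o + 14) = 4*o^5 + 28*o^4 - 44*o^3 - 380*o^2 - 536*o - 224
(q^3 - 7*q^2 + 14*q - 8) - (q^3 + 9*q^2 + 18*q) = -16*q^2 - 4*q - 8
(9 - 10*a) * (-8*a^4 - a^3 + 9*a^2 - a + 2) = 80*a^5 - 62*a^4 - 99*a^3 + 91*a^2 - 29*a + 18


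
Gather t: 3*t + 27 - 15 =3*t + 12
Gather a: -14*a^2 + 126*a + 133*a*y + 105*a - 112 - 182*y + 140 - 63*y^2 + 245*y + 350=-14*a^2 + a*(133*y + 231) - 63*y^2 + 63*y + 378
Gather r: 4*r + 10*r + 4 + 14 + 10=14*r + 28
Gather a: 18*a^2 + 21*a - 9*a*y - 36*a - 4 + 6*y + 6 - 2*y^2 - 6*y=18*a^2 + a*(-9*y - 15) - 2*y^2 + 2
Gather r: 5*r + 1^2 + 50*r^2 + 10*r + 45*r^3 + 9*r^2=45*r^3 + 59*r^2 + 15*r + 1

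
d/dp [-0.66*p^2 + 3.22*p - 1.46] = 3.22 - 1.32*p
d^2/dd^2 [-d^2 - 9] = -2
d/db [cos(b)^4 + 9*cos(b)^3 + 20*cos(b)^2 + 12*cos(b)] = -(-27*sin(b)^2 + 43*cos(b) + cos(3*b) + 39)*sin(b)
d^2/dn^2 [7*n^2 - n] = 14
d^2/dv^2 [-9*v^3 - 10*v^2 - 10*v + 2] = -54*v - 20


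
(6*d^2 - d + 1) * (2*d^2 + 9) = 12*d^4 - 2*d^3 + 56*d^2 - 9*d + 9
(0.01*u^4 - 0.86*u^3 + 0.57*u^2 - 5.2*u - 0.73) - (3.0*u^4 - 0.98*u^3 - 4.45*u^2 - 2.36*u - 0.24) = -2.99*u^4 + 0.12*u^3 + 5.02*u^2 - 2.84*u - 0.49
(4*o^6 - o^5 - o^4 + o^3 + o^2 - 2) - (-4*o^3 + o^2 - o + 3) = 4*o^6 - o^5 - o^4 + 5*o^3 + o - 5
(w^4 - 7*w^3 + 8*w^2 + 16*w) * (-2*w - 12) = -2*w^5 + 2*w^4 + 68*w^3 - 128*w^2 - 192*w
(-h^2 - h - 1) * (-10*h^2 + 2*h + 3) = 10*h^4 + 8*h^3 + 5*h^2 - 5*h - 3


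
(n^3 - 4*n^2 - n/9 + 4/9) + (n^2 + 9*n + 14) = n^3 - 3*n^2 + 80*n/9 + 130/9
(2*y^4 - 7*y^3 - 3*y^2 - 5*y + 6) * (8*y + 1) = 16*y^5 - 54*y^4 - 31*y^3 - 43*y^2 + 43*y + 6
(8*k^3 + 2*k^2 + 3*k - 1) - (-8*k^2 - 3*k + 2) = 8*k^3 + 10*k^2 + 6*k - 3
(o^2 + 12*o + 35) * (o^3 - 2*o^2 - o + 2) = o^5 + 10*o^4 + 10*o^3 - 80*o^2 - 11*o + 70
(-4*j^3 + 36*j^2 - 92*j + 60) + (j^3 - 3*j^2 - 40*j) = -3*j^3 + 33*j^2 - 132*j + 60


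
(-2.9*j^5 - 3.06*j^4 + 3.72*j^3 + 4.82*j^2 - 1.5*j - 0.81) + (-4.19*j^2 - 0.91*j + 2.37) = -2.9*j^5 - 3.06*j^4 + 3.72*j^3 + 0.63*j^2 - 2.41*j + 1.56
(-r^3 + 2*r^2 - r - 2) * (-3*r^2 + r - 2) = 3*r^5 - 7*r^4 + 7*r^3 + r^2 + 4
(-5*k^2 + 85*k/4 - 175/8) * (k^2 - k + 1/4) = -5*k^4 + 105*k^3/4 - 355*k^2/8 + 435*k/16 - 175/32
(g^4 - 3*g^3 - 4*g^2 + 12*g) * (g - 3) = g^5 - 6*g^4 + 5*g^3 + 24*g^2 - 36*g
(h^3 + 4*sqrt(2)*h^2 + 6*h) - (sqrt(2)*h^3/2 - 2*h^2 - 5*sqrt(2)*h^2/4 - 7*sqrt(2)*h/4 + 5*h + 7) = -sqrt(2)*h^3/2 + h^3 + 2*h^2 + 21*sqrt(2)*h^2/4 + h + 7*sqrt(2)*h/4 - 7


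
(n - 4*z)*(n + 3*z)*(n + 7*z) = n^3 + 6*n^2*z - 19*n*z^2 - 84*z^3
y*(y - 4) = y^2 - 4*y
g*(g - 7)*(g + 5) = g^3 - 2*g^2 - 35*g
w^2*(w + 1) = w^3 + w^2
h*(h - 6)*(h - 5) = h^3 - 11*h^2 + 30*h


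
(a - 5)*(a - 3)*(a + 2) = a^3 - 6*a^2 - a + 30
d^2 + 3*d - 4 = (d - 1)*(d + 4)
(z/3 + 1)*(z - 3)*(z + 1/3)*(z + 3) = z^4/3 + 10*z^3/9 - 8*z^2/3 - 10*z - 3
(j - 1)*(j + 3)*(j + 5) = j^3 + 7*j^2 + 7*j - 15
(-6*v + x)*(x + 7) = -6*v*x - 42*v + x^2 + 7*x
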